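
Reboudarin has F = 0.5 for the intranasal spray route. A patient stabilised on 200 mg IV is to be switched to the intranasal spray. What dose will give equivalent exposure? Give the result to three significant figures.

D_intranasal = 400 mg

For equal systemic exposure: F × D_ev = D_iv
D_ev = D_iv / F = 200 / 0.5 = 400 mg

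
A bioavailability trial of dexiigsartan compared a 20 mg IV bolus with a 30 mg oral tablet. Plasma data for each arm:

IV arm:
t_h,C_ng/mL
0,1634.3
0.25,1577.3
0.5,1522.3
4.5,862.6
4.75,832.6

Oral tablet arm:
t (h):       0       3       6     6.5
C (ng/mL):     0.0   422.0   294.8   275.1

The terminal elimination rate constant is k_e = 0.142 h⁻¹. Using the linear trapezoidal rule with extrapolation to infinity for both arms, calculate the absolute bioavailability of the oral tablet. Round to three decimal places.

F = 0.217

Trapezoidal AUC_0→4.75 (IV):
  [0→0.25]: (1634.3+1577.3)/2 × 0.25 = 401.45
  [0.25→0.5]: (1577.3+1522.3)/2 × 0.25 = 387.45
  [0.5→4.5]: (1522.3+862.6)/2 × 4 = 4769.8
  [4.5→4.75]: (862.6+832.6)/2 × 0.25 = 211.9
  Sum = 5770.6 ng/mL·h
IV tail: 832.6/0.142 = 5863.380; AUC_iv,0→∞ = 5770.6 + 5863.380 = 11633.98 ng/mL·h
Trapezoidal AUC_0→6.5 (oral tablet):
  [0→3]: (0.0+422.0)/2 × 3 = 633.0
  [3→6]: (422.0+294.8)/2 × 3 = 1075.2
  [6→6.5]: (294.8+275.1)/2 × 0.5 = 142.475
  Sum = 1850.675 ng/mL·h
oral tablet tail: 275.1/0.142 = 1937.324; AUC_ev,0→∞ = 1850.675 + 1937.324 = 3787.999 ng/mL·h
F = (AUC_ev/D_ev)/(AUC_iv/D_iv) = (3787.999/30)/(11633.98/20) = 126.267/581.699 = 0.2171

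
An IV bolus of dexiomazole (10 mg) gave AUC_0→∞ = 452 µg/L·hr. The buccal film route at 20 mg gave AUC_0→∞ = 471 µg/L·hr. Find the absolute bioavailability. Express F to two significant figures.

F = 0.52

F = (AUC_ev / D_ev) / (AUC_iv / D_iv)
  = (471/20) / (452/10)
  = 23.55 / 45.2 = 0.5210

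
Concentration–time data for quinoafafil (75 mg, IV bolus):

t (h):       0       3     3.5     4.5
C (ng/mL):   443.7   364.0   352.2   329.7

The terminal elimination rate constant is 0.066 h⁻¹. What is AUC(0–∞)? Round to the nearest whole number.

Trapezoidal AUC_0→4.5:
  [0→3]: (443.7+364.0)/2 × 3 = 1211.55
  [3→3.5]: (364.0+352.2)/2 × 0.5 = 179.05
  [3.5→4.5]: (352.2+329.7)/2 × 1 = 340.95
  Sum = 1731.55 ng/mL·h
Extrapolated tail: C_last / k_e = 329.7 / 0.066 = 4995.455
AUC_0→∞ = 1731.55 + 4995.455 = 6727.005 ng/mL·h

AUC = 6727 ng/mL·h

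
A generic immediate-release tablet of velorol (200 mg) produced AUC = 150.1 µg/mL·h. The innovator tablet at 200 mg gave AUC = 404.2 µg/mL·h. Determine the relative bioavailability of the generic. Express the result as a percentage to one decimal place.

F_rel = (AUC_test/D_test) / (AUC_ref/D_ref)
      = (150.1/200) / (404.2/200)
      = 0.7505 / 2.021 = 0.3714 = 37.14%

F_rel = 37.1%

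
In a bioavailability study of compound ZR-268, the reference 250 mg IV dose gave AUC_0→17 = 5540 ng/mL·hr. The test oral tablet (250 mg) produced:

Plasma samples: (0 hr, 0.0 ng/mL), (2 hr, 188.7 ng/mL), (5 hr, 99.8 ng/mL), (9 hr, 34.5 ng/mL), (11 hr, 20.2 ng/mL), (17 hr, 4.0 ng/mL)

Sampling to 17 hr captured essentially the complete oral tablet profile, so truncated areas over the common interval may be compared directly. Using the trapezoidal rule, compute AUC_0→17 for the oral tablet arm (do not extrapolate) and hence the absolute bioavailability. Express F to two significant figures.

F = 0.18

Trapezoidal AUC_0→17 (oral tablet):
  [0→2]: (0.0+188.7)/2 × 2 = 188.7
  [2→5]: (188.7+99.8)/2 × 3 = 432.75
  [5→9]: (99.8+34.5)/2 × 4 = 268.6
  [9→11]: (34.5+20.2)/2 × 2 = 54.7
  [11→17]: (20.2+4.0)/2 × 6 = 72.6
  Sum = 1017.35 ng/mL·hr
F = (AUC_ev/D_ev)/(AUC_iv/D_iv) = (1017.35/250)/(5540/250) = 4.0694/22.16 = 0.1836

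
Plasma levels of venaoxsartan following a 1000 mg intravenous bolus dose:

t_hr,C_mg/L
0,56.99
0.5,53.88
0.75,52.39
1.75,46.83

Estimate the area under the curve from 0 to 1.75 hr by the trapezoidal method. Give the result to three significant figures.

Trapezoidal AUC_0→1.75:
  [0→0.5]: (56.99+53.88)/2 × 0.5 = 27.7175
  [0.5→0.75]: (53.88+52.39)/2 × 0.25 = 13.28375
  [0.75→1.75]: (52.39+46.83)/2 × 1 = 49.61
  Sum = 90.61125 mg/L·hr

AUC = 90.6 mg/L·hr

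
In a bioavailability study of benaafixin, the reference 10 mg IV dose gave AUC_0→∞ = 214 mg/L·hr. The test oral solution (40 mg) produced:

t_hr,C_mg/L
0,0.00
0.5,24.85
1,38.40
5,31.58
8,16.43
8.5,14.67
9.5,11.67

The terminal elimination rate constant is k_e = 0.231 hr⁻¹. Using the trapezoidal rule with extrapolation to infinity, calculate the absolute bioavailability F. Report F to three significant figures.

F = 0.357

Trapezoidal AUC_0→9.5 (oral solution):
  [0→0.5]: (0.00+24.85)/2 × 0.5 = 6.2125
  [0.5→1]: (24.85+38.40)/2 × 0.5 = 15.8125
  [1→5]: (38.40+31.58)/2 × 4 = 139.96
  [5→8]: (31.58+16.43)/2 × 3 = 72.015
  [8→8.5]: (16.43+14.67)/2 × 0.5 = 7.775
  [8.5→9.5]: (14.67+11.67)/2 × 1 = 13.17
  Sum = 254.945 mg/L·hr
Tail: C_last/k_e = 11.67/0.231 = 50.519
AUC_0→∞ (oral solution) = 254.945 + 50.519 = 305.464 mg/L·hr
F = (AUC_ev/D_ev)/(AUC_iv/D_iv) = (305.464/40)/(214/10) = 7.6366/21.4 = 0.3569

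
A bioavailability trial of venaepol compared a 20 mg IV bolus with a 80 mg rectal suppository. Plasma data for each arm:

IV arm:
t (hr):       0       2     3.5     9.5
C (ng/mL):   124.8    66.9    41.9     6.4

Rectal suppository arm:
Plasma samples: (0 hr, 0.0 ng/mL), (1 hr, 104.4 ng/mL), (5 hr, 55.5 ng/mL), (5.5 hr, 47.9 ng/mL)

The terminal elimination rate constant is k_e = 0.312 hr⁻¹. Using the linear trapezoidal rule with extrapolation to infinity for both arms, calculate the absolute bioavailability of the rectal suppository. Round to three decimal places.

F = 0.314

Trapezoidal AUC_0→9.5 (IV):
  [0→2]: (124.8+66.9)/2 × 2 = 191.7
  [2→3.5]: (66.9+41.9)/2 × 1.5 = 81.6
  [3.5→9.5]: (41.9+6.4)/2 × 6 = 144.9
  Sum = 418.2 ng/mL·hr
IV tail: 6.4/0.312 = 20.513; AUC_iv,0→∞ = 418.2 + 20.513 = 438.713 ng/mL·hr
Trapezoidal AUC_0→5.5 (rectal suppository):
  [0→1]: (0.0+104.4)/2 × 1 = 52.2
  [1→5]: (104.4+55.5)/2 × 4 = 319.8
  [5→5.5]: (55.5+47.9)/2 × 0.5 = 25.85
  Sum = 397.85 ng/mL·hr
rectal suppository tail: 47.9/0.312 = 153.526; AUC_ev,0→∞ = 397.85 + 153.526 = 551.376 ng/mL·hr
F = (AUC_ev/D_ev)/(AUC_iv/D_iv) = (551.376/80)/(438.713/20) = 6.8922/21.93565 = 0.3142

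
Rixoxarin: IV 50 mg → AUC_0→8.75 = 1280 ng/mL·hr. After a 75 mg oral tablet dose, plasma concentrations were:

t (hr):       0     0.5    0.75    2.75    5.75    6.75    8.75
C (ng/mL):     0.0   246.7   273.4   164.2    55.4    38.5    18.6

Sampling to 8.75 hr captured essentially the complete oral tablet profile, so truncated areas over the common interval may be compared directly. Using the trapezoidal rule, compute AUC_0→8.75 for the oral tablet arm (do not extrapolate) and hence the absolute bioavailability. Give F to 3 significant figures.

F = 0.520

Trapezoidal AUC_0→8.75 (oral tablet):
  [0→0.5]: (0.0+246.7)/2 × 0.5 = 61.675
  [0.5→0.75]: (246.7+273.4)/2 × 0.25 = 65.0125
  [0.75→2.75]: (273.4+164.2)/2 × 2 = 437.6
  [2.75→5.75]: (164.2+55.4)/2 × 3 = 329.4
  [5.75→6.75]: (55.4+38.5)/2 × 1 = 46.95
  [6.75→8.75]: (38.5+18.6)/2 × 2 = 57.1
  Sum = 997.7375 ng/mL·hr
F = (AUC_ev/D_ev)/(AUC_iv/D_iv) = (997.7375/75)/(1280/50) = 13.3032/25.6 = 0.5197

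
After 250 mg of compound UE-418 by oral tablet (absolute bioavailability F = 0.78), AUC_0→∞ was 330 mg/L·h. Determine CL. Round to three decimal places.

CL = F × Dose / AUC_0→∞
   = 0.78 × 250 / 330 = 0.590909 L/h

CL = 0.591 L/h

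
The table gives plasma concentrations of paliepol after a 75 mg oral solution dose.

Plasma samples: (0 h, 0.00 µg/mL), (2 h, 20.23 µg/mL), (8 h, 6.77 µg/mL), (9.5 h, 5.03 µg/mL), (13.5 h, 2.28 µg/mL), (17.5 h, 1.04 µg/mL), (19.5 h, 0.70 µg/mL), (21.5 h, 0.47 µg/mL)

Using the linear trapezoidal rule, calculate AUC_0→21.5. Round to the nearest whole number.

Trapezoidal AUC_0→21.5:
  [0→2]: (0.00+20.23)/2 × 2 = 20.23
  [2→8]: (20.23+6.77)/2 × 6 = 81.0
  [8→9.5]: (6.77+5.03)/2 × 1.5 = 8.85
  [9.5→13.5]: (5.03+2.28)/2 × 4 = 14.62
  [13.5→17.5]: (2.28+1.04)/2 × 4 = 6.64
  [17.5→19.5]: (1.04+0.70)/2 × 2 = 1.74
  [19.5→21.5]: (0.70+0.47)/2 × 2 = 1.17
  Sum = 134.25 µg/mL·h

AUC = 134 µg/mL·h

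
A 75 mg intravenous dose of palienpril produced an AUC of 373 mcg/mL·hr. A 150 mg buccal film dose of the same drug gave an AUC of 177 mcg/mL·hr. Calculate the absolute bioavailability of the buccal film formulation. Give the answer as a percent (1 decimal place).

F = (AUC_ev / D_ev) / (AUC_iv / D_iv)
  = (177/150) / (373/75)
  = 1.18 / 4.97333 = 0.2373
  = 23.73%

F = 23.7%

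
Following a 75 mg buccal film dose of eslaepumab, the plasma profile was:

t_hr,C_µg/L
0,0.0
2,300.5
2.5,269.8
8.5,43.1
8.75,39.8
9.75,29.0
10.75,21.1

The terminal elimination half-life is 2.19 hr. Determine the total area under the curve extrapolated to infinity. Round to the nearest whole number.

Trapezoidal AUC_0→10.75:
  [0→2]: (0.0+300.5)/2 × 2 = 300.5
  [2→2.5]: (300.5+269.8)/2 × 0.5 = 142.575
  [2.5→8.5]: (269.8+43.1)/2 × 6 = 938.7
  [8.5→8.75]: (43.1+39.8)/2 × 0.25 = 10.3625
  [8.75→9.75]: (39.8+29.0)/2 × 1 = 34.4
  [9.75→10.75]: (29.0+21.1)/2 × 1 = 25.05
  Sum = 1451.5875 µg/L·hr
k_e = ln2 / t½ = 0.693147 / 2.19 = 0.3165 hr^-1
Extrapolated tail: C_last / k_e = 21.1 / 0.3165 = 66.667
AUC_0→∞ = 1451.5875 + 66.667 = 1518.2545 µg/L·hr

AUC = 1518 µg/L·hr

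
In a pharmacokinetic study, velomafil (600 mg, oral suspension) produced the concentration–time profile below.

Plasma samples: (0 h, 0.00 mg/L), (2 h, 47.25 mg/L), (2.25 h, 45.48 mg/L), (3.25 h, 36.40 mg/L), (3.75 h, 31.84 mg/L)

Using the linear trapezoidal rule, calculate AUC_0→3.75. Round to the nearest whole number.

AUC = 117 mg/L·h

Trapezoidal AUC_0→3.75:
  [0→2]: (0.00+47.25)/2 × 2 = 47.25
  [2→2.25]: (47.25+45.48)/2 × 0.25 = 11.59125
  [2.25→3.25]: (45.48+36.40)/2 × 1 = 40.94
  [3.25→3.75]: (36.40+31.84)/2 × 0.5 = 17.06
  Sum = 116.84125 mg/L·h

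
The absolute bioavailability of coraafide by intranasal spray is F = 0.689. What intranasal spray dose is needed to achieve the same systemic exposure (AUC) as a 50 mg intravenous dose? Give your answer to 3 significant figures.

For equal systemic exposure: F × D_ev = D_iv
D_ev = D_iv / F = 50 / 0.689 = 72.5689 mg

D_intranasal = 72.6 mg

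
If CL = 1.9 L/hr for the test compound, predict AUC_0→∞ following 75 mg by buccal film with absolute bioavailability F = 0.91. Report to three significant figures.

AUC_0→∞ = F × Dose / CL
        = 0.91 × 75 / 1.9 = 35.9211 mg/L·hr

AUC = 35.9 mg/L·hr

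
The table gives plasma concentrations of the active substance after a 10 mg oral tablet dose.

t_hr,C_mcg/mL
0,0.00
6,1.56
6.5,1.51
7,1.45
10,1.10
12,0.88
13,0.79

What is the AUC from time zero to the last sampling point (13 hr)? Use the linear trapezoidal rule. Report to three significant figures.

Trapezoidal AUC_0→13:
  [0→6]: (0.00+1.56)/2 × 6 = 4.68
  [6→6.5]: (1.56+1.51)/2 × 0.5 = 0.7675
  [6.5→7]: (1.51+1.45)/2 × 0.5 = 0.74
  [7→10]: (1.45+1.10)/2 × 3 = 3.825
  [10→12]: (1.10+0.88)/2 × 2 = 1.98
  [12→13]: (0.88+0.79)/2 × 1 = 0.835
  Sum = 12.8275 mcg/mL·hr

AUC = 12.8 mcg/mL·hr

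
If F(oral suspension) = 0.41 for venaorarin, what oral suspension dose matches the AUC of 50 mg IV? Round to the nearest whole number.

D_oral = 122 mg

For equal systemic exposure: F × D_ev = D_iv
D_ev = D_iv / F = 50 / 0.41 = 121.951 mg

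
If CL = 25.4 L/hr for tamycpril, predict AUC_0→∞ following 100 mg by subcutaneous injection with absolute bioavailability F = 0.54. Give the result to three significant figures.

AUC = 2.13 mg/L·hr

AUC_0→∞ = F × Dose / CL
        = 0.54 × 100 / 25.4 = 2.12598 mg/L·hr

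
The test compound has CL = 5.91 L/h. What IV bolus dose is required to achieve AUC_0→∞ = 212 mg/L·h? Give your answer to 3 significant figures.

Dose_iv = CL × AUC_0→∞
     = 5.91 × 212 = 1252.92 mg

Dose = 1250 mg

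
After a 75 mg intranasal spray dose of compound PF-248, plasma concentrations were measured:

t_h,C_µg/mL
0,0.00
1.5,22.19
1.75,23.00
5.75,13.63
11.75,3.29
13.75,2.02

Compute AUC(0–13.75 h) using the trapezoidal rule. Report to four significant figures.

Trapezoidal AUC_0→13.75:
  [0→1.5]: (0.00+22.19)/2 × 1.5 = 16.6425
  [1.5→1.75]: (22.19+23.00)/2 × 0.25 = 5.64875
  [1.75→5.75]: (23.00+13.63)/2 × 4 = 73.26
  [5.75→11.75]: (13.63+3.29)/2 × 6 = 50.76
  [11.75→13.75]: (3.29+2.02)/2 × 2 = 5.31
  Sum = 151.62125 µg/mL·h

AUC = 151.6 µg/mL·h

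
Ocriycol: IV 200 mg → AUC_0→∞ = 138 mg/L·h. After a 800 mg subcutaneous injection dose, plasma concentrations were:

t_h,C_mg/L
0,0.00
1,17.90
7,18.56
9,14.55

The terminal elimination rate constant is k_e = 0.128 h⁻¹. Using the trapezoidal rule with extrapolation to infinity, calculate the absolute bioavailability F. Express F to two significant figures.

F = 0.48

Trapezoidal AUC_0→9 (subcutaneous injection):
  [0→1]: (0.00+17.90)/2 × 1 = 8.95
  [1→7]: (17.90+18.56)/2 × 6 = 109.38
  [7→9]: (18.56+14.55)/2 × 2 = 33.11
  Sum = 151.44 mg/L·h
Tail: C_last/k_e = 14.55/0.128 = 113.672
AUC_0→∞ (subcutaneous injection) = 151.44 + 113.672 = 265.112 mg/L·h
F = (AUC_ev/D_ev)/(AUC_iv/D_iv) = (265.112/800)/(138/200) = 0.33139/0.69 = 0.4803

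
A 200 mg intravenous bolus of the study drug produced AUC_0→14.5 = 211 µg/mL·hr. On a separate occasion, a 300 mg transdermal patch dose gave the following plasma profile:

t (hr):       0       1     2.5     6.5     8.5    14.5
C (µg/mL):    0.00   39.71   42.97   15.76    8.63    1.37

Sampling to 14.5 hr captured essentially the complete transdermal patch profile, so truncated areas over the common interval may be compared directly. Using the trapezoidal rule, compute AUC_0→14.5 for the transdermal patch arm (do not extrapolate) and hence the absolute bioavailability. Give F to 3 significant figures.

Trapezoidal AUC_0→14.5 (transdermal patch):
  [0→1]: (0.00+39.71)/2 × 1 = 19.855
  [1→2.5]: (39.71+42.97)/2 × 1.5 = 62.01
  [2.5→6.5]: (42.97+15.76)/2 × 4 = 117.46
  [6.5→8.5]: (15.76+8.63)/2 × 2 = 24.39
  [8.5→14.5]: (8.63+1.37)/2 × 6 = 30.0
  Sum = 253.715 µg/mL·hr
F = (AUC_ev/D_ev)/(AUC_iv/D_iv) = (253.715/300)/(211/200) = 0.845717/1.055 = 0.8016

F = 0.802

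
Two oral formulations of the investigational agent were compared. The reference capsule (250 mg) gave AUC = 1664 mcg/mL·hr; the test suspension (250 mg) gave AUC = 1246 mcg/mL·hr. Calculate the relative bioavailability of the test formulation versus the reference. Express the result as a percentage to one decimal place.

F_rel = 74.9%

F_rel = (AUC_test/D_test) / (AUC_ref/D_ref)
      = (1246/250) / (1664/250)
      = 4.984 / 6.656 = 0.7488 = 74.88%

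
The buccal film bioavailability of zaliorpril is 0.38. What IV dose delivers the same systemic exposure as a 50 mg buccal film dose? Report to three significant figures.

D_iv = 19.0 mg

Systemic exposure from an extravascular dose = F × D_ev, so the equivalent IV dose is F × D_ev.
D_iv = F × D_ev = 0.38 × 50 = 19 mg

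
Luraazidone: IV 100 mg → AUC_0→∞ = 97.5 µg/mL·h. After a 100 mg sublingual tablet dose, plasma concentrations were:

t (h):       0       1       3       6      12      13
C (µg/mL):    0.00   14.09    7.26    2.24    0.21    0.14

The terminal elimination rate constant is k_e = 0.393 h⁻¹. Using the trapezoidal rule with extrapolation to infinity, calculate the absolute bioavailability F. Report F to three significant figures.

Trapezoidal AUC_0→13 (sublingual tablet):
  [0→1]: (0.00+14.09)/2 × 1 = 7.045
  [1→3]: (14.09+7.26)/2 × 2 = 21.35
  [3→6]: (7.26+2.24)/2 × 3 = 14.25
  [6→12]: (2.24+0.21)/2 × 6 = 7.35
  [12→13]: (0.21+0.14)/2 × 1 = 0.175
  Sum = 50.17 µg/mL·h
Tail: C_last/k_e = 0.14/0.393 = 0.356
AUC_0→∞ (sublingual tablet) = 50.17 + 0.356 = 50.526 µg/mL·h
F = (AUC_ev/D_ev)/(AUC_iv/D_iv) = (50.526/100)/(97.5/100) = 0.50526/0.975 = 0.5182

F = 0.518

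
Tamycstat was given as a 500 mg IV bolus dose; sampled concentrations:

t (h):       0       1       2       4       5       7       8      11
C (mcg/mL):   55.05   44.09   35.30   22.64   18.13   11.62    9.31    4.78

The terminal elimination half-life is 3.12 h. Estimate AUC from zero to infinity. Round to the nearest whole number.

Trapezoidal AUC_0→11:
  [0→1]: (55.05+44.09)/2 × 1 = 49.57
  [1→2]: (44.09+35.30)/2 × 1 = 39.695
  [2→4]: (35.30+22.64)/2 × 2 = 57.94
  [4→5]: (22.64+18.13)/2 × 1 = 20.385
  [5→7]: (18.13+11.62)/2 × 2 = 29.75
  [7→8]: (11.62+9.31)/2 × 1 = 10.465
  [8→11]: (9.31+4.78)/2 × 3 = 21.135
  Sum = 228.94 mcg/mL·h
k_e = ln2 / t½ = 0.693147 / 3.12 = 0.2222 h^-1
Extrapolated tail: C_last / k_e = 4.78 / 0.2222 = 21.512
AUC_0→∞ = 228.94 + 21.512 = 250.452 mcg/mL·h

AUC = 250 mcg/mL·h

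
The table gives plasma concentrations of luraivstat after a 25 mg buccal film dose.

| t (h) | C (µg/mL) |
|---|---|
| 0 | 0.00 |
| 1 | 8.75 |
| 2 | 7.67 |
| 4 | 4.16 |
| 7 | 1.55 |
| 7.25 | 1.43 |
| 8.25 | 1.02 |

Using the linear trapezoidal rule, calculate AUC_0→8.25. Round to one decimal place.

Trapezoidal AUC_0→8.25:
  [0→1]: (0.00+8.75)/2 × 1 = 4.375
  [1→2]: (8.75+7.67)/2 × 1 = 8.21
  [2→4]: (7.67+4.16)/2 × 2 = 11.83
  [4→7]: (4.16+1.55)/2 × 3 = 8.565
  [7→7.25]: (1.55+1.43)/2 × 0.25 = 0.3725
  [7.25→8.25]: (1.43+1.02)/2 × 1 = 1.225
  Sum = 34.5775 µg/mL·h

AUC = 34.6 µg/mL·h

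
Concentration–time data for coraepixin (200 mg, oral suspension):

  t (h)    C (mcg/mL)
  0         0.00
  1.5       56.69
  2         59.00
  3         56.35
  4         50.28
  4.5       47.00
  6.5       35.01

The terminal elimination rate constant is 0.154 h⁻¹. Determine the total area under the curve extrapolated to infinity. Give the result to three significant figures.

AUC = 516 mcg/mL·h

Trapezoidal AUC_0→6.5:
  [0→1.5]: (0.00+56.69)/2 × 1.5 = 42.5175
  [1.5→2]: (56.69+59.00)/2 × 0.5 = 28.9225
  [2→3]: (59.00+56.35)/2 × 1 = 57.675
  [3→4]: (56.35+50.28)/2 × 1 = 53.315
  [4→4.5]: (50.28+47.00)/2 × 0.5 = 24.32
  [4.5→6.5]: (47.00+35.01)/2 × 2 = 82.01
  Sum = 288.76 mcg/mL·h
Extrapolated tail: C_last / k_e = 35.01 / 0.154 = 227.338
AUC_0→∞ = 288.76 + 227.338 = 516.098 mcg/mL·h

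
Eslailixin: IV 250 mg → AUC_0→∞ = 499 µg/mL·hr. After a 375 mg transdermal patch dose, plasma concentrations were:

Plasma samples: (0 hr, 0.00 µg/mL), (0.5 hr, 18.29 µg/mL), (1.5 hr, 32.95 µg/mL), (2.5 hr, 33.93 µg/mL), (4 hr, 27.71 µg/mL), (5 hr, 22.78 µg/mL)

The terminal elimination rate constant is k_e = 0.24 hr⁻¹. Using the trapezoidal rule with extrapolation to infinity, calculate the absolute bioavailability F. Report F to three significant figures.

Trapezoidal AUC_0→5 (transdermal patch):
  [0→0.5]: (0.00+18.29)/2 × 0.5 = 4.5725
  [0.5→1.5]: (18.29+32.95)/2 × 1 = 25.62
  [1.5→2.5]: (32.95+33.93)/2 × 1 = 33.44
  [2.5→4]: (33.93+27.71)/2 × 1.5 = 46.23
  [4→5]: (27.71+22.78)/2 × 1 = 25.245
  Sum = 135.1075 µg/mL·hr
Tail: C_last/k_e = 22.78/0.24 = 94.917
AUC_0→∞ (transdermal patch) = 135.1075 + 94.917 = 230.0245 µg/mL·hr
F = (AUC_ev/D_ev)/(AUC_iv/D_iv) = (230.0245/375)/(499/250) = 0.613399/1.996 = 0.3073

F = 0.307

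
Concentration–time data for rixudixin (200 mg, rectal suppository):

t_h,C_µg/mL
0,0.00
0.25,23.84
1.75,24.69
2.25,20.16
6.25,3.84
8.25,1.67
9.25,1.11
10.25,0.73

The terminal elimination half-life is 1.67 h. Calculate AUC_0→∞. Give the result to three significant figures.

AUC = 108 µg/mL·h

Trapezoidal AUC_0→10.25:
  [0→0.25]: (0.00+23.84)/2 × 0.25 = 2.98
  [0.25→1.75]: (23.84+24.69)/2 × 1.5 = 36.3975
  [1.75→2.25]: (24.69+20.16)/2 × 0.5 = 11.2125
  [2.25→6.25]: (20.16+3.84)/2 × 4 = 48.0
  [6.25→8.25]: (3.84+1.67)/2 × 2 = 5.51
  [8.25→9.25]: (1.67+1.11)/2 × 1 = 1.39
  [9.25→10.25]: (1.11+0.73)/2 × 1 = 0.92
  Sum = 106.41 µg/mL·h
k_e = ln2 / t½ = 0.693147 / 1.67 = 0.4151 h^-1
Extrapolated tail: C_last / k_e = 0.73 / 0.4151 = 1.759
AUC_0→∞ = 106.41 + 1.759 = 108.169 µg/mL·h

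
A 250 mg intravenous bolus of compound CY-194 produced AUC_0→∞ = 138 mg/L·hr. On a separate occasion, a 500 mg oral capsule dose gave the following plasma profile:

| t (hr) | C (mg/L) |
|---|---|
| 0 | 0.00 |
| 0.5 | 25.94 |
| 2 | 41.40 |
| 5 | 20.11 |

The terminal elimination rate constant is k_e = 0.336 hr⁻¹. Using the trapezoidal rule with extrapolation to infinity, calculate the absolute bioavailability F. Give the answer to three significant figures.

Trapezoidal AUC_0→5 (oral capsule):
  [0→0.5]: (0.00+25.94)/2 × 0.5 = 6.485
  [0.5→2]: (25.94+41.40)/2 × 1.5 = 50.505
  [2→5]: (41.40+20.11)/2 × 3 = 92.265
  Sum = 149.255 mg/L·hr
Tail: C_last/k_e = 20.11/0.336 = 59.851
AUC_0→∞ (oral capsule) = 149.255 + 59.851 = 209.106 mg/L·hr
F = (AUC_ev/D_ev)/(AUC_iv/D_iv) = (209.106/500)/(138/250) = 0.418212/0.552 = 0.7576

F = 0.758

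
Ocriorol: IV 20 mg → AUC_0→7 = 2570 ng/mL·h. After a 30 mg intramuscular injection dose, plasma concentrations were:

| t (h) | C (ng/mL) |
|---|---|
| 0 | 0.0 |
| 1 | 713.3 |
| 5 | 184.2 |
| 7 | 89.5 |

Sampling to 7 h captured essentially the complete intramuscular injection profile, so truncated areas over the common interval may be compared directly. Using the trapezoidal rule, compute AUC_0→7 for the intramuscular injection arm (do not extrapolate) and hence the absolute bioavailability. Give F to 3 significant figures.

Trapezoidal AUC_0→7 (intramuscular injection):
  [0→1]: (0.0+713.3)/2 × 1 = 356.65
  [1→5]: (713.3+184.2)/2 × 4 = 1795.0
  [5→7]: (184.2+89.5)/2 × 2 = 273.7
  Sum = 2425.35 ng/mL·h
F = (AUC_ev/D_ev)/(AUC_iv/D_iv) = (2425.35/30)/(2570/20) = 80.845/128.5 = 0.6291

F = 0.629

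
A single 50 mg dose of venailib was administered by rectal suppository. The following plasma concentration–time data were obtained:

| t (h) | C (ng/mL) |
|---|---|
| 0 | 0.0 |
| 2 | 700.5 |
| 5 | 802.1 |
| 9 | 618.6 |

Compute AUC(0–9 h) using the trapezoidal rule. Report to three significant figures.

Trapezoidal AUC_0→9:
  [0→2]: (0.0+700.5)/2 × 2 = 700.5
  [2→5]: (700.5+802.1)/2 × 3 = 2253.9
  [5→9]: (802.1+618.6)/2 × 4 = 2841.4
  Sum = 5795.8 ng/mL·h

AUC = 5800 ng/mL·h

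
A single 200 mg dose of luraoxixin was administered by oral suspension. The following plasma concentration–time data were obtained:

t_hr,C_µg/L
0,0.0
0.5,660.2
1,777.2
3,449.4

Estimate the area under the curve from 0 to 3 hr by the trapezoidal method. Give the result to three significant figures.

Trapezoidal AUC_0→3:
  [0→0.5]: (0.0+660.2)/2 × 0.5 = 165.05
  [0.5→1]: (660.2+777.2)/2 × 0.5 = 359.35
  [1→3]: (777.2+449.4)/2 × 2 = 1226.6
  Sum = 1751.0 µg/L·hr

AUC = 1750 µg/L·hr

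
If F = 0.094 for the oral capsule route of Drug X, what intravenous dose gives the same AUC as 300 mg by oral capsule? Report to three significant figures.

Systemic exposure from an extravascular dose = F × D_ev, so the equivalent IV dose is F × D_ev.
D_iv = F × D_ev = 0.094 × 300 = 28.2 mg

D_iv = 28.2 mg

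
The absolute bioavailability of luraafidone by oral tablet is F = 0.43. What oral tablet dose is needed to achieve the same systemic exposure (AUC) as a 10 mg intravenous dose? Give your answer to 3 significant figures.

For equal systemic exposure: F × D_ev = D_iv
D_ev = D_iv / F = 10 / 0.43 = 23.2558 mg

D_oral = 23.3 mg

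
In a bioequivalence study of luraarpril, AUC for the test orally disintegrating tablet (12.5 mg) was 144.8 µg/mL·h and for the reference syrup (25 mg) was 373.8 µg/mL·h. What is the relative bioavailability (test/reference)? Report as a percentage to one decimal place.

F_rel = (AUC_test/D_test) / (AUC_ref/D_ref)
      = (144.8/12.5) / (373.8/25)
      = 11.584 / 14.952 = 0.7747 = 77.47%

F_rel = 77.5%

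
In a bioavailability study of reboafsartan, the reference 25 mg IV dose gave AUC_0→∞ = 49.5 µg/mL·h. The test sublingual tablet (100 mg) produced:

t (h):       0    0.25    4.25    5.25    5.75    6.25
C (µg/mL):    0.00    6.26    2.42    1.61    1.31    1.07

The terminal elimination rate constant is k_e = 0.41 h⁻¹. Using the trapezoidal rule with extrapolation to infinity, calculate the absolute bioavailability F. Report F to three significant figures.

F = 0.122

Trapezoidal AUC_0→6.25 (sublingual tablet):
  [0→0.25]: (0.00+6.26)/2 × 0.25 = 0.7825
  [0.25→4.25]: (6.26+2.42)/2 × 4 = 17.36
  [4.25→5.25]: (2.42+1.61)/2 × 1 = 2.015
  [5.25→5.75]: (1.61+1.31)/2 × 0.5 = 0.73
  [5.75→6.25]: (1.31+1.07)/2 × 0.5 = 0.595
  Sum = 21.4825 µg/mL·h
Tail: C_last/k_e = 1.07/0.41 = 2.610
AUC_0→∞ (sublingual tablet) = 21.4825 + 2.610 = 24.0925 µg/mL·h
F = (AUC_ev/D_ev)/(AUC_iv/D_iv) = (24.0925/100)/(49.5/25) = 0.240925/1.98 = 0.1217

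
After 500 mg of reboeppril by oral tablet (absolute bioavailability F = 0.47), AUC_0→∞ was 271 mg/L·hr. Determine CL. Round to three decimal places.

CL = 0.867 L/hr

CL = F × Dose / AUC_0→∞
   = 0.47 × 500 / 271 = 0.867159 L/hr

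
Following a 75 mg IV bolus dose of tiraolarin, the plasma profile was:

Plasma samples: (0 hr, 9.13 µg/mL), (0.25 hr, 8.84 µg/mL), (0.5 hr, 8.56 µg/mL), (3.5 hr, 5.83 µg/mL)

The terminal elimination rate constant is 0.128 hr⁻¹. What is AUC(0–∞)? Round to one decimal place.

Trapezoidal AUC_0→3.5:
  [0→0.25]: (9.13+8.84)/2 × 0.25 = 2.24625
  [0.25→0.5]: (8.84+8.56)/2 × 0.25 = 2.175
  [0.5→3.5]: (8.56+5.83)/2 × 3 = 21.585
  Sum = 26.00625 µg/mL·hr
Extrapolated tail: C_last / k_e = 5.83 / 0.128 = 45.547
AUC_0→∞ = 26.00625 + 45.547 = 71.55325 µg/mL·hr

AUC = 71.6 µg/mL·hr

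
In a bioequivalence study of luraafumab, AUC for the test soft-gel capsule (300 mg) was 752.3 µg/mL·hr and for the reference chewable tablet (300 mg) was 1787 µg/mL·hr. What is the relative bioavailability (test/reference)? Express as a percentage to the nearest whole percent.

F_rel = (AUC_test/D_test) / (AUC_ref/D_ref)
      = (752.3/300) / (1787/300)
      = 2.50767 / 5.95667 = 0.4210 = 42.10%

F_rel = 42%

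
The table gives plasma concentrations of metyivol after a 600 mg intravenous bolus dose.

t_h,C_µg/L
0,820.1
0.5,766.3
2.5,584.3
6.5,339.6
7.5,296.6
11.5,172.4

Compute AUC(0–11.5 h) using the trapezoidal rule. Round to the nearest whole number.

Trapezoidal AUC_0→11.5:
  [0→0.5]: (820.1+766.3)/2 × 0.5 = 396.6
  [0.5→2.5]: (766.3+584.3)/2 × 2 = 1350.6
  [2.5→6.5]: (584.3+339.6)/2 × 4 = 1847.8
  [6.5→7.5]: (339.6+296.6)/2 × 1 = 318.1
  [7.5→11.5]: (296.6+172.4)/2 × 4 = 938.0
  Sum = 4851.1 µg/L·h

AUC = 4851 µg/L·h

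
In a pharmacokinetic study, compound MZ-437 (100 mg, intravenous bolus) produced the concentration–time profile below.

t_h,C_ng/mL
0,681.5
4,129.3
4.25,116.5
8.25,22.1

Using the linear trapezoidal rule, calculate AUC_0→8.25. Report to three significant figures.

AUC = 1930 ng/mL·h

Trapezoidal AUC_0→8.25:
  [0→4]: (681.5+129.3)/2 × 4 = 1621.6
  [4→4.25]: (129.3+116.5)/2 × 0.25 = 30.725
  [4.25→8.25]: (116.5+22.1)/2 × 4 = 277.2
  Sum = 1929.525 ng/mL·h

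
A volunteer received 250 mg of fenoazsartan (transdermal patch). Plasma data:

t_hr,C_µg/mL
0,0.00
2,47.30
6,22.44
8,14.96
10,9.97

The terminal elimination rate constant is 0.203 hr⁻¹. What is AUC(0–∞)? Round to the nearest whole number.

Trapezoidal AUC_0→10:
  [0→2]: (0.00+47.30)/2 × 2 = 47.3
  [2→6]: (47.30+22.44)/2 × 4 = 139.48
  [6→8]: (22.44+14.96)/2 × 2 = 37.4
  [8→10]: (14.96+9.97)/2 × 2 = 24.93
  Sum = 249.11 µg/mL·hr
Extrapolated tail: C_last / k_e = 9.97 / 0.203 = 49.113
AUC_0→∞ = 249.11 + 49.113 = 298.223 µg/mL·hr

AUC = 298 µg/mL·hr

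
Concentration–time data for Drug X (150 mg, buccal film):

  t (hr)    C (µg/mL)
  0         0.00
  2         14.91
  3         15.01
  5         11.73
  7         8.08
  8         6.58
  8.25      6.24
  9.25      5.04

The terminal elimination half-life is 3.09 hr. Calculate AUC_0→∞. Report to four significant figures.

Trapezoidal AUC_0→9.25:
  [0→2]: (0.00+14.91)/2 × 2 = 14.91
  [2→3]: (14.91+15.01)/2 × 1 = 14.96
  [3→5]: (15.01+11.73)/2 × 2 = 26.74
  [5→7]: (11.73+8.08)/2 × 2 = 19.81
  [7→8]: (8.08+6.58)/2 × 1 = 7.33
  [8→8.25]: (6.58+6.24)/2 × 0.25 = 1.6025
  [8.25→9.25]: (6.24+5.04)/2 × 1 = 5.64
  Sum = 90.9925 µg/mL·hr
k_e = ln2 / t½ = 0.693147 / 3.09 = 0.2243 hr^-1
Extrapolated tail: C_last / k_e = 5.04 / 0.2243 = 22.470
AUC_0→∞ = 90.9925 + 22.470 = 113.4625 µg/mL·hr

AUC = 113.5 µg/mL·hr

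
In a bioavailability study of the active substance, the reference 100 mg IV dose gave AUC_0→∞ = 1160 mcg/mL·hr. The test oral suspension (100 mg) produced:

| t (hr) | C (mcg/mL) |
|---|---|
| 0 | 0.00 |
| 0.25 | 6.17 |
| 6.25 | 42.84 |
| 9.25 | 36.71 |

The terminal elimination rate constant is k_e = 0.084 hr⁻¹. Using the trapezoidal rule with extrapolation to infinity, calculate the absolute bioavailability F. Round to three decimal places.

F = 0.607

Trapezoidal AUC_0→9.25 (oral suspension):
  [0→0.25]: (0.00+6.17)/2 × 0.25 = 0.77125
  [0.25→6.25]: (6.17+42.84)/2 × 6 = 147.03
  [6.25→9.25]: (42.84+36.71)/2 × 3 = 119.325
  Sum = 267.12625 mcg/mL·hr
Tail: C_last/k_e = 36.71/0.084 = 437.024
AUC_0→∞ (oral suspension) = 267.12625 + 437.024 = 704.15025 mcg/mL·hr
F = (AUC_ev/D_ev)/(AUC_iv/D_iv) = (704.15025/100)/(1160/100) = 7.0415025/11.6 = 0.6070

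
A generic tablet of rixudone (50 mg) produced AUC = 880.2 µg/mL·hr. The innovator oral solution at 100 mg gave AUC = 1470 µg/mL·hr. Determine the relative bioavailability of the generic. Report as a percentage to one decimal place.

F_rel = (AUC_test/D_test) / (AUC_ref/D_ref)
      = (880.2/50) / (1470/100)
      = 17.604 / 14.7 = 1.1976 = 119.76%

F_rel = 119.8%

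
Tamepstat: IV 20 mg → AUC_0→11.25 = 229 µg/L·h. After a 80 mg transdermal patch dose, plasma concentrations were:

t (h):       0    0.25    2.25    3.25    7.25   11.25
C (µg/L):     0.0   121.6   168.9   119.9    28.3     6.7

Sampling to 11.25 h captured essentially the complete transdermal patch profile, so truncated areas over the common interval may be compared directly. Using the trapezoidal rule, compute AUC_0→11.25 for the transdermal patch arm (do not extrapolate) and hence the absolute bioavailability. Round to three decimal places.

F = 0.891

Trapezoidal AUC_0→11.25 (transdermal patch):
  [0→0.25]: (0.0+121.6)/2 × 0.25 = 15.2
  [0.25→2.25]: (121.6+168.9)/2 × 2 = 290.5
  [2.25→3.25]: (168.9+119.9)/2 × 1 = 144.4
  [3.25→7.25]: (119.9+28.3)/2 × 4 = 296.4
  [7.25→11.25]: (28.3+6.7)/2 × 4 = 70.0
  Sum = 816.5 µg/L·h
F = (AUC_ev/D_ev)/(AUC_iv/D_iv) = (816.5/80)/(229/20) = 10.20625/11.45 = 0.8914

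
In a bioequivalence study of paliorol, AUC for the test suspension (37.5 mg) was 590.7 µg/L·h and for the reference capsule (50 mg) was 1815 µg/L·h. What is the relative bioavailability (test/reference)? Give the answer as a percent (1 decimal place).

F_rel = (AUC_test/D_test) / (AUC_ref/D_ref)
      = (590.7/37.5) / (1815/50)
      = 15.752 / 36.3 = 0.4339 = 43.39%

F_rel = 43.4%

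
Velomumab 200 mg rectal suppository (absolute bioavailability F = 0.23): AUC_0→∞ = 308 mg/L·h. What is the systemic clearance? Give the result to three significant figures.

CL = F × Dose / AUC_0→∞
   = 0.23 × 200 / 308 = 0.149351 L/h

CL = 0.149 L/h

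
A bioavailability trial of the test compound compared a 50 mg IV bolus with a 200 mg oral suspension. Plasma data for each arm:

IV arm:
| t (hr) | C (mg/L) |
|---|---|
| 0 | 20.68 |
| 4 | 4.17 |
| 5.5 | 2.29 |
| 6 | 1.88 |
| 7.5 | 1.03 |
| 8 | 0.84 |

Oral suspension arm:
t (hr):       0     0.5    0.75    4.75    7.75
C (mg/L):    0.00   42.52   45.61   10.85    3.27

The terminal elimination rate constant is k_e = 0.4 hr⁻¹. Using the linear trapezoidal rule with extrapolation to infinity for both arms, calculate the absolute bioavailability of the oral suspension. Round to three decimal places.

F = 0.679

Trapezoidal AUC_0→8 (IV):
  [0→4]: (20.68+4.17)/2 × 4 = 49.7
  [4→5.5]: (4.17+2.29)/2 × 1.5 = 4.845
  [5.5→6]: (2.29+1.88)/2 × 0.5 = 1.0425
  [6→7.5]: (1.88+1.03)/2 × 1.5 = 2.1825
  [7.5→8]: (1.03+0.84)/2 × 0.5 = 0.4675
  Sum = 58.2375 mg/L·hr
IV tail: 0.84/0.4 = 2.100; AUC_iv,0→∞ = 58.2375 + 2.100 = 60.3375 mg/L·hr
Trapezoidal AUC_0→7.75 (oral suspension):
  [0→0.5]: (0.00+42.52)/2 × 0.5 = 10.63
  [0.5→0.75]: (42.52+45.61)/2 × 0.25 = 11.01625
  [0.75→4.75]: (45.61+10.85)/2 × 4 = 112.92
  [4.75→7.75]: (10.85+3.27)/2 × 3 = 21.18
  Sum = 155.74625 mg/L·hr
oral suspension tail: 3.27/0.4 = 8.175; AUC_ev,0→∞ = 155.74625 + 8.175 = 163.92125 mg/L·hr
F = (AUC_ev/D_ev)/(AUC_iv/D_iv) = (163.92125/200)/(60.3375/50) = 0.81960625/1.20675 = 0.6792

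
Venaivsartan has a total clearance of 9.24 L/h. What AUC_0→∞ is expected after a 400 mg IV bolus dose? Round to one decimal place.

AUC = 43.3 mg/L·h

AUC_0→∞ = Dose_iv / CL
        = 400 / 9.24 = 43.29 mg/L·h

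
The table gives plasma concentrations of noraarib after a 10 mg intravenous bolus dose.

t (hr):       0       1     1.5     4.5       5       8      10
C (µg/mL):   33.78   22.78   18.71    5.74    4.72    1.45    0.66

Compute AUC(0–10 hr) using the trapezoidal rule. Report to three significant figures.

AUC = 89.3 µg/mL·hr

Trapezoidal AUC_0→10:
  [0→1]: (33.78+22.78)/2 × 1 = 28.28
  [1→1.5]: (22.78+18.71)/2 × 0.5 = 10.3725
  [1.5→4.5]: (18.71+5.74)/2 × 3 = 36.675
  [4.5→5]: (5.74+4.72)/2 × 0.5 = 2.615
  [5→8]: (4.72+1.45)/2 × 3 = 9.255
  [8→10]: (1.45+0.66)/2 × 2 = 2.11
  Sum = 89.3075 µg/mL·hr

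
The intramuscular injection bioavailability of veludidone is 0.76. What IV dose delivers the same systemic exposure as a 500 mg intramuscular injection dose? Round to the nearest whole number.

Systemic exposure from an extravascular dose = F × D_ev, so the equivalent IV dose is F × D_ev.
D_iv = F × D_ev = 0.76 × 500 = 380 mg

D_iv = 380 mg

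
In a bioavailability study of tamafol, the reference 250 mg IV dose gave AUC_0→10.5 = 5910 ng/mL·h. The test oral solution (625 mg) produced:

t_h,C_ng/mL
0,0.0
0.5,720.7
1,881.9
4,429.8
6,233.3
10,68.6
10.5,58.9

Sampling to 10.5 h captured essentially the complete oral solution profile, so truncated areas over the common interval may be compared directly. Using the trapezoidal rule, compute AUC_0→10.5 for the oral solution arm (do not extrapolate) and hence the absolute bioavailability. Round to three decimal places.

Trapezoidal AUC_0→10.5 (oral solution):
  [0→0.5]: (0.0+720.7)/2 × 0.5 = 180.175
  [0.5→1]: (720.7+881.9)/2 × 0.5 = 400.65
  [1→4]: (881.9+429.8)/2 × 3 = 1967.55
  [4→6]: (429.8+233.3)/2 × 2 = 663.1
  [6→10]: (233.3+68.6)/2 × 4 = 603.8
  [10→10.5]: (68.6+58.9)/2 × 0.5 = 31.875
  Sum = 3847.15 ng/mL·h
F = (AUC_ev/D_ev)/(AUC_iv/D_iv) = (3847.15/625)/(5910/250) = 6.15544/23.64 = 0.2604

F = 0.260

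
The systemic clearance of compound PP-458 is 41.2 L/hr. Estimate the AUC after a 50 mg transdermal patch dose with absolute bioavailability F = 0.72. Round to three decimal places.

AUC = 0.874 mg/L·hr

AUC_0→∞ = F × Dose / CL
        = 0.72 × 50 / 41.2 = 0.873786 mg/L·hr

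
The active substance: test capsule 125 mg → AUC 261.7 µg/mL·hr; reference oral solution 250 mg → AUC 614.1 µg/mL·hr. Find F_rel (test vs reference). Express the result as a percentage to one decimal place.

F_rel = (AUC_test/D_test) / (AUC_ref/D_ref)
      = (261.7/125) / (614.1/250)
      = 2.0936 / 2.4564 = 0.8523 = 85.23%

F_rel = 85.2%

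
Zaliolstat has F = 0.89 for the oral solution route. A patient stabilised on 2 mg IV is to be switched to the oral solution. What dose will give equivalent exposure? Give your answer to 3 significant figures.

D_oral = 2.25 mg

For equal systemic exposure: F × D_ev = D_iv
D_ev = D_iv / F = 2 / 0.89 = 2.24719 mg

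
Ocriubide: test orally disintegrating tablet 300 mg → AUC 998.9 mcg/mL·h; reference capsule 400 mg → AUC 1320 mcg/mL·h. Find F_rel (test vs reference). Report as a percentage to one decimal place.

F_rel = 100.9%

F_rel = (AUC_test/D_test) / (AUC_ref/D_ref)
      = (998.9/300) / (1320/400)
      = 3.32967 / 3.3 = 1.0090 = 100.90%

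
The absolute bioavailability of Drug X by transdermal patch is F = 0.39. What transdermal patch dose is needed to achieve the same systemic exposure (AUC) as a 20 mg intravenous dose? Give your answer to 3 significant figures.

D_transdermal = 51.3 mg

For equal systemic exposure: F × D_ev = D_iv
D_ev = D_iv / F = 20 / 0.39 = 51.2821 mg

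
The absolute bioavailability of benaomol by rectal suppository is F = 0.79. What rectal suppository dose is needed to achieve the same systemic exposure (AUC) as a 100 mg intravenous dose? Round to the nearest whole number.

D_rectal = 127 mg

For equal systemic exposure: F × D_ev = D_iv
D_ev = D_iv / F = 100 / 0.79 = 126.582 mg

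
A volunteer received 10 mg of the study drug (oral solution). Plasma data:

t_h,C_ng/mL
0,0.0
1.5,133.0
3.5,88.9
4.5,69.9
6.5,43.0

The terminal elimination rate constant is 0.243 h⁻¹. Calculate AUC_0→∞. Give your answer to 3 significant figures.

Trapezoidal AUC_0→6.5:
  [0→1.5]: (0.0+133.0)/2 × 1.5 = 99.75
  [1.5→3.5]: (133.0+88.9)/2 × 2 = 221.9
  [3.5→4.5]: (88.9+69.9)/2 × 1 = 79.4
  [4.5→6.5]: (69.9+43.0)/2 × 2 = 112.9
  Sum = 513.95 ng/mL·h
Extrapolated tail: C_last / k_e = 43.0 / 0.243 = 176.955
AUC_0→∞ = 513.95 + 176.955 = 690.905 ng/mL·h

AUC = 691 ng/mL·h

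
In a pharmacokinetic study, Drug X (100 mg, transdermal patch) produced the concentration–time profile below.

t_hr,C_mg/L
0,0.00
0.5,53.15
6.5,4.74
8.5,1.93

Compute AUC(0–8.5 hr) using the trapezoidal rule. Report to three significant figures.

Trapezoidal AUC_0→8.5:
  [0→0.5]: (0.00+53.15)/2 × 0.5 = 13.2875
  [0.5→6.5]: (53.15+4.74)/2 × 6 = 173.67
  [6.5→8.5]: (4.74+1.93)/2 × 2 = 6.67
  Sum = 193.6275 mg/L·hr

AUC = 194 mg/L·hr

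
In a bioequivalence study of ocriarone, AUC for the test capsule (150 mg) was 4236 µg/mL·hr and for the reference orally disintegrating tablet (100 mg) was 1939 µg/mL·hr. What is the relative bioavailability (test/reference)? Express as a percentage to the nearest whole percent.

F_rel = 146%

F_rel = (AUC_test/D_test) / (AUC_ref/D_ref)
      = (4236/150) / (1939/100)
      = 28.24 / 19.39 = 1.4564 = 145.64%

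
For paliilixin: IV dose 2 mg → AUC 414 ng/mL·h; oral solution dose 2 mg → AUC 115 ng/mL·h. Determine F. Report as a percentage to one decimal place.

F = (AUC_ev / D_ev) / (AUC_iv / D_iv)
  = (115/2) / (414/2)
  = 57.5 / 207 = 0.2778
  = 27.78%

F = 27.8%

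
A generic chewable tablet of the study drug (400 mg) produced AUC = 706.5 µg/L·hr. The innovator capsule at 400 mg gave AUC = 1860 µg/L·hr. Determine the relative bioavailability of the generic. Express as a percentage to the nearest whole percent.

F_rel = 38%

F_rel = (AUC_test/D_test) / (AUC_ref/D_ref)
      = (706.5/400) / (1860/400)
      = 1.76625 / 4.65 = 0.3798 = 37.98%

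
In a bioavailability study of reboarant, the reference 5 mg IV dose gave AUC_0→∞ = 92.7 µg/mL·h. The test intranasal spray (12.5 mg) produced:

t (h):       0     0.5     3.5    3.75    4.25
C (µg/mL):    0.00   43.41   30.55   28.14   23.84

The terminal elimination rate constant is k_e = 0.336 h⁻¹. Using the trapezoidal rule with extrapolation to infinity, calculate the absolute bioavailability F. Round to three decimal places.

Trapezoidal AUC_0→4.25 (intranasal spray):
  [0→0.5]: (0.00+43.41)/2 × 0.5 = 10.8525
  [0.5→3.5]: (43.41+30.55)/2 × 3 = 110.94
  [3.5→3.75]: (30.55+28.14)/2 × 0.25 = 7.33625
  [3.75→4.25]: (28.14+23.84)/2 × 0.5 = 12.995
  Sum = 142.12375 µg/mL·h
Tail: C_last/k_e = 23.84/0.336 = 70.952
AUC_0→∞ (intranasal spray) = 142.12375 + 70.952 = 213.07575 µg/mL·h
F = (AUC_ev/D_ev)/(AUC_iv/D_iv) = (213.07575/12.5)/(92.7/5) = 17.04606/18.54 = 0.9194

F = 0.919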